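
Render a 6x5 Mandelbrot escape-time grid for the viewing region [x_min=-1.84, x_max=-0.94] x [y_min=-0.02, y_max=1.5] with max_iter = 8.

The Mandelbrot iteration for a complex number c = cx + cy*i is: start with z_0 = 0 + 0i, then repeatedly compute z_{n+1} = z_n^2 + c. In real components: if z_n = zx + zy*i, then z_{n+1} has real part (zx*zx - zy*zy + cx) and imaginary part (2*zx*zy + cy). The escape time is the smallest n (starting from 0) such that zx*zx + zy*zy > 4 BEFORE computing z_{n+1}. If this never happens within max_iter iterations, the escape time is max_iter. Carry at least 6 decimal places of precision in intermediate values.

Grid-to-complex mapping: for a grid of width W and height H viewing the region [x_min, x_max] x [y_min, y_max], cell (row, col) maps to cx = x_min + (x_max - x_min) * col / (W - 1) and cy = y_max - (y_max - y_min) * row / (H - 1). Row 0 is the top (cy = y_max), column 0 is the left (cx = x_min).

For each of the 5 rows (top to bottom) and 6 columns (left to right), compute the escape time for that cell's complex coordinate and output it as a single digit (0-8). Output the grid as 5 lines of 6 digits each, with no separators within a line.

(row=0, col=0): c = -1.8400 + 1.5000i → escape time 1
(row=0, col=1): c = -1.6600 + 1.5000i → escape time 1
(row=0, col=2): c = -1.4800 + 1.5000i → escape time 1
(row=0, col=3): c = -1.3000 + 1.5000i → escape time 2
(row=0, col=4): c = -1.1200 + 1.5000i → escape time 2
(row=0, col=5): c = -0.9400 + 1.5000i → escape time 2
(row=1, col=0): c = -1.8400 + 1.1200i → escape time 1
(row=1, col=1): c = -1.6600 + 1.1200i → escape time 1
(row=1, col=2): c = -1.4800 + 1.1200i → escape time 2
(row=1, col=3): c = -1.3000 + 1.1200i → escape time 3
(row=1, col=4): c = -1.1200 + 1.1200i → escape time 3
(row=1, col=5): c = -0.9400 + 1.1200i → escape time 3
(row=2, col=0): c = -1.8400 + 0.7400i → escape time 2
(row=2, col=1): c = -1.6600 + 0.7400i → escape time 3
(row=2, col=2): c = -1.4800 + 0.7400i → escape time 3
(row=2, col=3): c = -1.3000 + 0.7400i → escape time 3
(row=2, col=4): c = -1.1200 + 0.7400i → escape time 3
(row=2, col=5): c = -0.9400 + 0.7400i → escape time 4
(row=3, col=0): c = -1.8400 + 0.3600i → escape time 3
(row=3, col=1): c = -1.6600 + 0.3600i → escape time 4
(row=3, col=2): c = -1.4800 + 0.3600i → escape time 4
(row=3, col=3): c = -1.3000 + 0.3600i → escape time 7
(row=3, col=4): c = -1.1200 + 0.3600i → escape time 8
(row=3, col=5): c = -0.9400 + 0.3600i → escape time 8
(row=4, col=0): c = -1.8400 + -0.0200i → escape time 7
(row=4, col=1): c = -1.6600 + -0.0200i → escape time 8
(row=4, col=2): c = -1.4800 + -0.0200i → escape time 8
(row=4, col=3): c = -1.3000 + -0.0200i → escape time 8
(row=4, col=4): c = -1.1200 + -0.0200i → escape time 8
(row=4, col=5): c = -0.9400 + -0.0200i → escape time 8

Answer: 111222
112333
233334
344788
788888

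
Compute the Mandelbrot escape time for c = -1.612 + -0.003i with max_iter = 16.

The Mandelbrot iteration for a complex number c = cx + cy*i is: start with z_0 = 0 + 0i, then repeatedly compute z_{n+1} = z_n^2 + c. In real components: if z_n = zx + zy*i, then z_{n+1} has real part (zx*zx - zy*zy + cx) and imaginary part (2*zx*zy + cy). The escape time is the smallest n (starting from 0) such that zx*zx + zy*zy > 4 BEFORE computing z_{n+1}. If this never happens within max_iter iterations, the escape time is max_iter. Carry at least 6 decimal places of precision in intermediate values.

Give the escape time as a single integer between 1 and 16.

z_0 = 0 + 0i, c = -1.6120 + -0.0030i
Iter 1: z = -1.6120 + -0.0030i, |z|^2 = 2.5986
Iter 2: z = 0.9865 + 0.0067i, |z|^2 = 0.9733
Iter 3: z = -0.6388 + 0.0102i, |z|^2 = 0.4082
Iter 4: z = -1.2040 + -0.0160i, |z|^2 = 1.4500
Iter 5: z = -0.1625 + 0.0355i, |z|^2 = 0.0277
Iter 6: z = -1.5868 + -0.0145i, |z|^2 = 2.5183
Iter 7: z = 0.9059 + 0.0431i, |z|^2 = 0.8225
Iter 8: z = -0.7933 + 0.0752i, |z|^2 = 0.6349
Iter 9: z = -0.9884 + -0.1222i, |z|^2 = 0.9918
Iter 10: z = -0.6501 + 0.2386i, |z|^2 = 0.4795
Iter 11: z = -1.2464 + -0.3133i, |z|^2 = 1.6515
Iter 12: z = -0.1567 + 0.7779i, |z|^2 = 0.6296
Iter 13: z = -2.1925 + -0.2468i, |z|^2 = 4.8680
Escaped at iteration 13

Answer: 13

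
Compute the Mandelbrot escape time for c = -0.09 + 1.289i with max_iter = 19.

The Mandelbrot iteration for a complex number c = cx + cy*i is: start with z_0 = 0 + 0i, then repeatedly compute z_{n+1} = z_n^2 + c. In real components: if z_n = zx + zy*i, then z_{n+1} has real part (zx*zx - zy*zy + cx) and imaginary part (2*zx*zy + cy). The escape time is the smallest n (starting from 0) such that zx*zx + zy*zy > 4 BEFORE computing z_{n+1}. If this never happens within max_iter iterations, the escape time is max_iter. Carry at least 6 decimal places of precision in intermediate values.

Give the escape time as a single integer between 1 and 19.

Answer: 2

Derivation:
z_0 = 0 + 0i, c = -0.0900 + 1.2890i
Iter 1: z = -0.0900 + 1.2890i, |z|^2 = 1.6696
Iter 2: z = -1.7434 + 1.0570i, |z|^2 = 4.1567
Escaped at iteration 2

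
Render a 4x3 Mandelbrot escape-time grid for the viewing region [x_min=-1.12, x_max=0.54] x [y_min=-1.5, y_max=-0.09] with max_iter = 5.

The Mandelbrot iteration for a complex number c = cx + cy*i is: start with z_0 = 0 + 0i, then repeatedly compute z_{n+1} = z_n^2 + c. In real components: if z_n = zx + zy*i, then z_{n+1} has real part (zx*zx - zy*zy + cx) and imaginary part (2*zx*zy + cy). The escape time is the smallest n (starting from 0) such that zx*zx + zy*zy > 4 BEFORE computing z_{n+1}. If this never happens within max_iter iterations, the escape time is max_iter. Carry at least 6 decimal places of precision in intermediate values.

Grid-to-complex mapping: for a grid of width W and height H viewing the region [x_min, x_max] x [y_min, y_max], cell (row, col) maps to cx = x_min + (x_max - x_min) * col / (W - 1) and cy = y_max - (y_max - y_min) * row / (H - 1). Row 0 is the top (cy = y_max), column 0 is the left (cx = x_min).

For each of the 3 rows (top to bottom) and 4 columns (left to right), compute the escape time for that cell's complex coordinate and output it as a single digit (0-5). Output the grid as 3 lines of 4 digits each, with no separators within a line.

(row=0, col=0): c = -1.1200 + -0.0900i → escape time 5
(row=0, col=1): c = -0.5667 + -0.0900i → escape time 5
(row=0, col=2): c = -0.0133 + -0.0900i → escape time 5
(row=0, col=3): c = 0.5400 + -0.0900i → escape time 4
(row=1, col=0): c = -1.1200 + -0.7950i → escape time 3
(row=1, col=1): c = -0.5667 + -0.7950i → escape time 5
(row=1, col=2): c = -0.0133 + -0.7950i → escape time 5
(row=1, col=3): c = 0.5400 + -0.7950i → escape time 3
(row=2, col=0): c = -1.1200 + -1.5000i → escape time 2
(row=2, col=1): c = -0.5667 + -1.5000i → escape time 2
(row=2, col=2): c = -0.0133 + -1.5000i → escape time 2
(row=2, col=3): c = 0.5400 + -1.5000i → escape time 2

Answer: 5554
3553
2222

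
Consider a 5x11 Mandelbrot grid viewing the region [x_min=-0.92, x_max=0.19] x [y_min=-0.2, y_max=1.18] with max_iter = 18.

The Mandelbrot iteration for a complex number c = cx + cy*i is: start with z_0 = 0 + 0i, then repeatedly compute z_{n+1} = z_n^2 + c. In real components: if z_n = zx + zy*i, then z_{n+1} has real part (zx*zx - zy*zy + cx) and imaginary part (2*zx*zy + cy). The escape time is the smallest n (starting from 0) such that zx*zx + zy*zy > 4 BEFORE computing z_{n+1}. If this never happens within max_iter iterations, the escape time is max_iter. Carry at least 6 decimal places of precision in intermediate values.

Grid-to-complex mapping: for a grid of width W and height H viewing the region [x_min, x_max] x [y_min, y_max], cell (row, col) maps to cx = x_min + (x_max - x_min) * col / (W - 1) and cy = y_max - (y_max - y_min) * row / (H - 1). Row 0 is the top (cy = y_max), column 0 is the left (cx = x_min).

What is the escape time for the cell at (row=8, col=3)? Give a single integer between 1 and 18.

z_0 = 0 + 0i, c = -0.0875 + 0.0760i
Iter 1: z = -0.0875 + 0.0760i, |z|^2 = 0.0134
Iter 2: z = -0.0856 + 0.0627i, |z|^2 = 0.0113
Iter 3: z = -0.0841 + 0.0653i, |z|^2 = 0.0113
Iter 4: z = -0.0847 + 0.0650i, |z|^2 = 0.0114
Iter 5: z = -0.0846 + 0.0650i, |z|^2 = 0.0114
Iter 6: z = -0.0846 + 0.0650i, |z|^2 = 0.0114
Iter 7: z = -0.0846 + 0.0650i, |z|^2 = 0.0114
Iter 8: z = -0.0846 + 0.0650i, |z|^2 = 0.0114
Iter 9: z = -0.0846 + 0.0650i, |z|^2 = 0.0114
Iter 10: z = -0.0846 + 0.0650i, |z|^2 = 0.0114
Iter 11: z = -0.0846 + 0.0650i, |z|^2 = 0.0114
Iter 12: z = -0.0846 + 0.0650i, |z|^2 = 0.0114
Iter 13: z = -0.0846 + 0.0650i, |z|^2 = 0.0114
Iter 14: z = -0.0846 + 0.0650i, |z|^2 = 0.0114
Iter 15: z = -0.0846 + 0.0650i, |z|^2 = 0.0114
Iter 16: z = -0.0846 + 0.0650i, |z|^2 = 0.0114
Iter 17: z = -0.0846 + 0.0650i, |z|^2 = 0.0114

Answer: 18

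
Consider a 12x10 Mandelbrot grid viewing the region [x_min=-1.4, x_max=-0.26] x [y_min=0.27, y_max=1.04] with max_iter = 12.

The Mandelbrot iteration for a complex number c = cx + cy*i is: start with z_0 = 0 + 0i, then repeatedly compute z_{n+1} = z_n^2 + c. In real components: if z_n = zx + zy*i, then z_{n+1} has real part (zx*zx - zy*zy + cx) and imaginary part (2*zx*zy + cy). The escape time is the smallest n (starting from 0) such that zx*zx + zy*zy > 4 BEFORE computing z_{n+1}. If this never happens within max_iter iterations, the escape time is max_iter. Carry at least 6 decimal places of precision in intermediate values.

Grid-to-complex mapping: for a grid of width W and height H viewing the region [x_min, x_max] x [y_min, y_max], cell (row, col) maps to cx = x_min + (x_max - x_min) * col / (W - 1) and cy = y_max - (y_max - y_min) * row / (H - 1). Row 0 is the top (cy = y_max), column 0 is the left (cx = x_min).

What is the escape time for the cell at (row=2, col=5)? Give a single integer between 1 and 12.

z_0 = 0 + 0i, c = -0.8818 + 0.8689i
Iter 1: z = -0.8818 + 0.8689i, |z|^2 = 1.5326
Iter 2: z = -0.8592 + -0.6635i, |z|^2 = 1.1784
Iter 3: z = -0.5839 + 2.0091i, |z|^2 = 4.3772
Escaped at iteration 3

Answer: 3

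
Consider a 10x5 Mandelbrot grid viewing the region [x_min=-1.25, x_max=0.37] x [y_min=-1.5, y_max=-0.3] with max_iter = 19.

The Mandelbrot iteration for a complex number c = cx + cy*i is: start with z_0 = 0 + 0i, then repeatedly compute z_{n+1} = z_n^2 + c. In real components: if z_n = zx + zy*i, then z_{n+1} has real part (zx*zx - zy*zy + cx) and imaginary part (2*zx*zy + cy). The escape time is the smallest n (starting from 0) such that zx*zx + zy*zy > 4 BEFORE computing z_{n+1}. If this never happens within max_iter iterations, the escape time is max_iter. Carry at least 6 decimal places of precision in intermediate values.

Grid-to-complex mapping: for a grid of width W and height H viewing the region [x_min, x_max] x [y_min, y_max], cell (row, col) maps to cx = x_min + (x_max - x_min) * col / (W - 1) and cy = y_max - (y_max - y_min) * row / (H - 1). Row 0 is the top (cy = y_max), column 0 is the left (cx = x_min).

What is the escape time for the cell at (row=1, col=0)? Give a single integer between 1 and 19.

z_0 = 0 + 0i, c = -1.2500 + -0.6000i
Iter 1: z = -1.2500 + -0.6000i, |z|^2 = 1.9225
Iter 2: z = -0.0475 + 0.9000i, |z|^2 = 0.8123
Iter 3: z = -2.0577 + -0.6855i, |z|^2 = 4.7042
Escaped at iteration 3

Answer: 3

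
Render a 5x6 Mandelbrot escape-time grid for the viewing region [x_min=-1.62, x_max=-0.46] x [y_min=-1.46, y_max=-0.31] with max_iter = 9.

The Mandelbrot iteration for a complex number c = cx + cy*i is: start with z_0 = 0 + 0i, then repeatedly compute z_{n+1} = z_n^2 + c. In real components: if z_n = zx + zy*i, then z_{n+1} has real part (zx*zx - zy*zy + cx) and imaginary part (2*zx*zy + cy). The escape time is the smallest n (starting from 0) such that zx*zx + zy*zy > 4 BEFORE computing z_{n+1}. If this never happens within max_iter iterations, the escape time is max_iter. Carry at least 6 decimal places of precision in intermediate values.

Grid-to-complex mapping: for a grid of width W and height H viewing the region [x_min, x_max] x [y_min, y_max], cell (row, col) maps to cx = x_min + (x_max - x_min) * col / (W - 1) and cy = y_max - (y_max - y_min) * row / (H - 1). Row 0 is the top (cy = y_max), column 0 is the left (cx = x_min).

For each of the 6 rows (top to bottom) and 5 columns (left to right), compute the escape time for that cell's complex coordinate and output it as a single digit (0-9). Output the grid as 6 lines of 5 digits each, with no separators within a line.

Answer: 46999
33569
33346
23334
12333
12222

Derivation:
(row=0, col=0): c = -1.6200 + -0.3100i → escape time 4
(row=0, col=1): c = -1.3300 + -0.3100i → escape time 6
(row=0, col=2): c = -1.0400 + -0.3100i → escape time 9
(row=0, col=3): c = -0.7500 + -0.3100i → escape time 9
(row=0, col=4): c = -0.4600 + -0.3100i → escape time 9
(row=1, col=0): c = -1.6200 + -0.5400i → escape time 3
(row=1, col=1): c = -1.3300 + -0.5400i → escape time 3
(row=1, col=2): c = -1.0400 + -0.5400i → escape time 5
(row=1, col=3): c = -0.7500 + -0.5400i → escape time 6
(row=1, col=4): c = -0.4600 + -0.5400i → escape time 9
(row=2, col=0): c = -1.6200 + -0.7700i → escape time 3
(row=2, col=1): c = -1.3300 + -0.7700i → escape time 3
(row=2, col=2): c = -1.0400 + -0.7700i → escape time 3
(row=2, col=3): c = -0.7500 + -0.7700i → escape time 4
(row=2, col=4): c = -0.4600 + -0.7700i → escape time 6
(row=3, col=0): c = -1.6200 + -1.0000i → escape time 2
(row=3, col=1): c = -1.3300 + -1.0000i → escape time 3
(row=3, col=2): c = -1.0400 + -1.0000i → escape time 3
(row=3, col=3): c = -0.7500 + -1.0000i → escape time 3
(row=3, col=4): c = -0.4600 + -1.0000i → escape time 4
(row=4, col=0): c = -1.6200 + -1.2300i → escape time 1
(row=4, col=1): c = -1.3300 + -1.2300i → escape time 2
(row=4, col=2): c = -1.0400 + -1.2300i → escape time 3
(row=4, col=3): c = -0.7500 + -1.2300i → escape time 3
(row=4, col=4): c = -0.4600 + -1.2300i → escape time 3
(row=5, col=0): c = -1.6200 + -1.4600i → escape time 1
(row=5, col=1): c = -1.3300 + -1.4600i → escape time 2
(row=5, col=2): c = -1.0400 + -1.4600i → escape time 2
(row=5, col=3): c = -0.7500 + -1.4600i → escape time 2
(row=5, col=4): c = -0.4600 + -1.4600i → escape time 2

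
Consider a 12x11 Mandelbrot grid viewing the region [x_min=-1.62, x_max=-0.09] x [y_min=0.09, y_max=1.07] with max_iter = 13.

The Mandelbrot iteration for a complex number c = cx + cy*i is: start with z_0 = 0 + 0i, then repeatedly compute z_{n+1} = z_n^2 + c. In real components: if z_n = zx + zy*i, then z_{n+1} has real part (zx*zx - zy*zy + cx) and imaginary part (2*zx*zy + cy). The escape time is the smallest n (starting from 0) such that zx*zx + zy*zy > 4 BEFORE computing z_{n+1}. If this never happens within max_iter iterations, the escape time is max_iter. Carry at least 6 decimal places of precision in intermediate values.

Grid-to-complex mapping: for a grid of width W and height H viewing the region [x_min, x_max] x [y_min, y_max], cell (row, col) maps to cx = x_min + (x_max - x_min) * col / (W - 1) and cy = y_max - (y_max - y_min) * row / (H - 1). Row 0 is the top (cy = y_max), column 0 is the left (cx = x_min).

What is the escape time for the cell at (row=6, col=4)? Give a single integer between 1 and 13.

z_0 = 0 + 0i, c = -1.0636 + 0.4820i
Iter 1: z = -1.0636 + 0.4820i, |z|^2 = 1.3636
Iter 2: z = -0.1646 + -0.5433i, |z|^2 = 0.3223
Iter 3: z = -1.3318 + 0.6609i, |z|^2 = 2.2104
Iter 4: z = 0.2731 + -1.2783i, |z|^2 = 1.7088
Iter 5: z = -2.6232 + -0.2163i, |z|^2 = 6.9279
Escaped at iteration 5

Answer: 5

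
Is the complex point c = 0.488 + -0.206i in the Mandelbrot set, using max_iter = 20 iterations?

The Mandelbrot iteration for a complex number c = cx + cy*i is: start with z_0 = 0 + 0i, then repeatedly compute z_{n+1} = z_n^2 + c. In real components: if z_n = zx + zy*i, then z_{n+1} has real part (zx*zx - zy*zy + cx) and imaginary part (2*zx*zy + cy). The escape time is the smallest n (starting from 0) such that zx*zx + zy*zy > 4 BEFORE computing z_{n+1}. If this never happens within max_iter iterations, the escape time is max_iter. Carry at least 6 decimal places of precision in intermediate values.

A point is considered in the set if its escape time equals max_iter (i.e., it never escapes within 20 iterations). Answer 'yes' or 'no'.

Answer: no

Derivation:
z_0 = 0 + 0i, c = 0.4880 + -0.2060i
Iter 1: z = 0.4880 + -0.2060i, |z|^2 = 0.2806
Iter 2: z = 0.6837 + -0.4071i, |z|^2 = 0.6332
Iter 3: z = 0.7898 + -0.7626i, |z|^2 = 1.2053
Iter 4: z = 0.5301 + -1.4106i, |z|^2 = 2.2708
Iter 5: z = -1.2207 + -1.7016i, |z|^2 = 4.3855
Escaped at iteration 5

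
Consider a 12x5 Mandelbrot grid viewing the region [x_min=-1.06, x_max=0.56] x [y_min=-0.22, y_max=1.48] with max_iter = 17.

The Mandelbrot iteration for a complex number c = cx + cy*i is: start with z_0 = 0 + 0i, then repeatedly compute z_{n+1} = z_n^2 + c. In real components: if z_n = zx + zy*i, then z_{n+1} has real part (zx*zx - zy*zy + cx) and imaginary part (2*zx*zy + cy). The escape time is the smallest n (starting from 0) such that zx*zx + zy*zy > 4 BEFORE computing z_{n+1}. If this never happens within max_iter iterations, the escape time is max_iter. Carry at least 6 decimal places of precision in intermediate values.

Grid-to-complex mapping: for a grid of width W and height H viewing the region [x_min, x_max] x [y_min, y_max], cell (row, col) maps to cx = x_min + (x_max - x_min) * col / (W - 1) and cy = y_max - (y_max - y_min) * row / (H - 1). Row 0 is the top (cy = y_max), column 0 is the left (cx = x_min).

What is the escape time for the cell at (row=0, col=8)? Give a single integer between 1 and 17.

Answer: 2

Derivation:
z_0 = 0 + 0i, c = 0.1182 + 1.4800i
Iter 1: z = 0.1182 + 1.4800i, |z|^2 = 2.2044
Iter 2: z = -2.0583 + 1.8298i, |z|^2 = 7.5846
Escaped at iteration 2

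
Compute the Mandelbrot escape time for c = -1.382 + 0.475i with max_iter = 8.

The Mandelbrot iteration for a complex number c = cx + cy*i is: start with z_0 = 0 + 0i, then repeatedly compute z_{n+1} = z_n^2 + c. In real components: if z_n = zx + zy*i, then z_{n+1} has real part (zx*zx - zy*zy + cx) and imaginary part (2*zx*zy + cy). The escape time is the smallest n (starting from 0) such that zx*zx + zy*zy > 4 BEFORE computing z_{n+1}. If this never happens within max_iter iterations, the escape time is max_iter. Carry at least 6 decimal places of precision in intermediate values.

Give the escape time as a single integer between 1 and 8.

Answer: 4

Derivation:
z_0 = 0 + 0i, c = -1.3820 + 0.4750i
Iter 1: z = -1.3820 + 0.4750i, |z|^2 = 2.1355
Iter 2: z = 0.3023 + -0.8379i, |z|^2 = 0.7935
Iter 3: z = -1.9927 + -0.0316i, |z|^2 = 3.9718
Iter 4: z = 2.5878 + 0.6009i, |z|^2 = 7.0579
Escaped at iteration 4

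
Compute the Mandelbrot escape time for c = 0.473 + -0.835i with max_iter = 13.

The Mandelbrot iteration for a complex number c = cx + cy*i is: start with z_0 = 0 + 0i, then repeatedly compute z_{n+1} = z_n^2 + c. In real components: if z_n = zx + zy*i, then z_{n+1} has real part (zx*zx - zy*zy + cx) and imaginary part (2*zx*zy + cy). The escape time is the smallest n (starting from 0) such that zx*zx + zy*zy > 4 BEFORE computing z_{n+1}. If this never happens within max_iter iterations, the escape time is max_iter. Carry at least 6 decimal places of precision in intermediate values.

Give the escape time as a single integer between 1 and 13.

Answer: 3

Derivation:
z_0 = 0 + 0i, c = 0.4730 + -0.8350i
Iter 1: z = 0.4730 + -0.8350i, |z|^2 = 0.9210
Iter 2: z = -0.0005 + -1.6249i, |z|^2 = 2.6403
Iter 3: z = -2.1673 + -0.8334i, |z|^2 = 5.3919
Escaped at iteration 3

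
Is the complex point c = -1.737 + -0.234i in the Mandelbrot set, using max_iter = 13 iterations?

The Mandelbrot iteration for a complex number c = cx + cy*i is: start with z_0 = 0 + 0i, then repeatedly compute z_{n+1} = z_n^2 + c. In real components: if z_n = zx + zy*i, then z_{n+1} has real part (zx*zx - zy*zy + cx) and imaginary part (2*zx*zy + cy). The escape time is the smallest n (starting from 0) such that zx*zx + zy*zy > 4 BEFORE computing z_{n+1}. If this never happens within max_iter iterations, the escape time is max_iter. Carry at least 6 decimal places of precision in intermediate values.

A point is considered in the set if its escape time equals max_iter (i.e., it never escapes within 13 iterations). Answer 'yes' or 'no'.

Answer: no

Derivation:
z_0 = 0 + 0i, c = -1.7370 + -0.2340i
Iter 1: z = -1.7370 + -0.2340i, |z|^2 = 3.0719
Iter 2: z = 1.2254 + 0.5789i, |z|^2 = 1.8368
Iter 3: z = -0.5705 + 1.1848i, |z|^2 = 1.7293
Iter 4: z = -2.8153 + -1.5859i, |z|^2 = 10.4411
Escaped at iteration 4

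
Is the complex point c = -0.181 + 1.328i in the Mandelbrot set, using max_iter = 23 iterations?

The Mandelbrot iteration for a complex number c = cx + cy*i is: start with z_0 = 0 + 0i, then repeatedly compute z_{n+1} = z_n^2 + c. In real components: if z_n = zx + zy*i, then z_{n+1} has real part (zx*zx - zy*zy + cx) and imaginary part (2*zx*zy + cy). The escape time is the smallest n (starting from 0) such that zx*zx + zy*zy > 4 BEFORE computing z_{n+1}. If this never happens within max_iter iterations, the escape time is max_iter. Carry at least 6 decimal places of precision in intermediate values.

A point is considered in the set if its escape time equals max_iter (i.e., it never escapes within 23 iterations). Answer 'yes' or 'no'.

Answer: no

Derivation:
z_0 = 0 + 0i, c = -0.1810 + 1.3280i
Iter 1: z = -0.1810 + 1.3280i, |z|^2 = 1.7963
Iter 2: z = -1.9118 + 0.8473i, |z|^2 = 4.3729
Escaped at iteration 2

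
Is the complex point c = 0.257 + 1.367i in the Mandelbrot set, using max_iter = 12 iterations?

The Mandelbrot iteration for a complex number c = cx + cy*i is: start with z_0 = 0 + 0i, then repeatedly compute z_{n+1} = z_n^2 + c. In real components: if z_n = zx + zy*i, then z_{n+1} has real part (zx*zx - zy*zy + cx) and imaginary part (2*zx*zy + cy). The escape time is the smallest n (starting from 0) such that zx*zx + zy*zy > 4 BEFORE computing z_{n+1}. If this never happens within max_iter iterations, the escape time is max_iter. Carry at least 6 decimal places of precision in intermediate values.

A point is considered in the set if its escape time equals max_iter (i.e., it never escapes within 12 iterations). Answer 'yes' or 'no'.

z_0 = 0 + 0i, c = 0.2570 + 1.3670i
Iter 1: z = 0.2570 + 1.3670i, |z|^2 = 1.9347
Iter 2: z = -1.5456 + 2.0696i, |z|^2 = 6.6724
Escaped at iteration 2

Answer: no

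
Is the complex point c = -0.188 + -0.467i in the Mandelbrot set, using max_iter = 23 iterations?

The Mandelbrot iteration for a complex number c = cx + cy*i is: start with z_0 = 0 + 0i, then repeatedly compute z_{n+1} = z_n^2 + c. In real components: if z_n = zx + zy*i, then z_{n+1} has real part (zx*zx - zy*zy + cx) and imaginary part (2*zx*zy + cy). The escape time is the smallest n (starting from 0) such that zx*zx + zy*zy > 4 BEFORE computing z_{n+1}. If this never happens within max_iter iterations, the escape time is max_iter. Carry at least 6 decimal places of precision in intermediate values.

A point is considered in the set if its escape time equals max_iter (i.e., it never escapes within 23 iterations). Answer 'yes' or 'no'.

z_0 = 0 + 0i, c = -0.1880 + -0.4670i
Iter 1: z = -0.1880 + -0.4670i, |z|^2 = 0.2534
Iter 2: z = -0.3707 + -0.2914i, |z|^2 = 0.2224
Iter 3: z = -0.1355 + -0.2509i, |z|^2 = 0.0813
Iter 4: z = -0.2326 + -0.3990i, |z|^2 = 0.2133
Iter 5: z = -0.2931 + -0.2814i, |z|^2 = 0.1651
Iter 6: z = -0.1813 + -0.3021i, |z|^2 = 0.1241
Iter 7: z = -0.2464 + -0.3575i, |z|^2 = 0.1885
Iter 8: z = -0.2551 + -0.2908i, |z|^2 = 0.1497
Iter 9: z = -0.2075 + -0.3186i, |z|^2 = 0.1446
Iter 10: z = -0.2465 + -0.3348i, |z|^2 = 0.1728
Iter 11: z = -0.2393 + -0.3020i, |z|^2 = 0.1485
Iter 12: z = -0.2219 + -0.3225i, |z|^2 = 0.1532
Iter 13: z = -0.2427 + -0.3239i, |z|^2 = 0.1638
Iter 14: z = -0.2340 + -0.3098i, |z|^2 = 0.1507
Iter 15: z = -0.2292 + -0.3220i, |z|^2 = 0.1562
Iter 16: z = -0.2392 + -0.3194i, |z|^2 = 0.1592
Iter 17: z = -0.2328 + -0.3142i, |z|^2 = 0.1529
Iter 18: z = -0.2325 + -0.3207i, |z|^2 = 0.1569
Iter 19: z = -0.2368 + -0.3178i, |z|^2 = 0.1571
Iter 20: z = -0.2330 + -0.3165i, |z|^2 = 0.1544
Iter 21: z = -0.2339 + -0.3195i, |z|^2 = 0.1568
Iter 22: z = -0.2354 + -0.3175i, |z|^2 = 0.1562
Did not escape in 23 iterations → in set

Answer: yes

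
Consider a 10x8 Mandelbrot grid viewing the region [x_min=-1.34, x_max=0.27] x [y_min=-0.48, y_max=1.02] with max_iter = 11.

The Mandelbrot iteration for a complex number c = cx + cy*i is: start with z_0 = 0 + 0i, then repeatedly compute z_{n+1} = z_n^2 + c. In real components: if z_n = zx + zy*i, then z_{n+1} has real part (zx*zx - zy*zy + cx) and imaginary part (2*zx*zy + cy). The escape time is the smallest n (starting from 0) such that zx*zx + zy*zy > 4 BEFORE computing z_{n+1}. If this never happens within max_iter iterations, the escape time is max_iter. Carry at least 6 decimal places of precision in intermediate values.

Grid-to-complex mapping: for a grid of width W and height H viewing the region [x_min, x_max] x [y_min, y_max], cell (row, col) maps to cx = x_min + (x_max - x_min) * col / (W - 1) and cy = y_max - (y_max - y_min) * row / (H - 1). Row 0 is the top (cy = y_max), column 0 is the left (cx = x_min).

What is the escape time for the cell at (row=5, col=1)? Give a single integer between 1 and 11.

Answer: 11

Derivation:
z_0 = 0 + 0i, c = -1.1611 + -0.0514i
Iter 1: z = -1.1611 + -0.0514i, |z|^2 = 1.3508
Iter 2: z = 0.1844 + 0.0680i, |z|^2 = 0.0386
Iter 3: z = -1.1317 + -0.0263i, |z|^2 = 1.2815
Iter 4: z = 0.1190 + 0.0082i, |z|^2 = 0.0142
Iter 5: z = -1.1470 + -0.0495i, |z|^2 = 1.3181
Iter 6: z = 0.1521 + 0.0621i, |z|^2 = 0.0270
Iter 7: z = -1.1418 + -0.0325i, |z|^2 = 1.3048
Iter 8: z = 0.1416 + 0.0229i, |z|^2 = 0.0206
Iter 9: z = -1.1416 + -0.0449i, |z|^2 = 1.3052
Iter 10: z = 0.1401 + 0.0512i, |z|^2 = 0.0222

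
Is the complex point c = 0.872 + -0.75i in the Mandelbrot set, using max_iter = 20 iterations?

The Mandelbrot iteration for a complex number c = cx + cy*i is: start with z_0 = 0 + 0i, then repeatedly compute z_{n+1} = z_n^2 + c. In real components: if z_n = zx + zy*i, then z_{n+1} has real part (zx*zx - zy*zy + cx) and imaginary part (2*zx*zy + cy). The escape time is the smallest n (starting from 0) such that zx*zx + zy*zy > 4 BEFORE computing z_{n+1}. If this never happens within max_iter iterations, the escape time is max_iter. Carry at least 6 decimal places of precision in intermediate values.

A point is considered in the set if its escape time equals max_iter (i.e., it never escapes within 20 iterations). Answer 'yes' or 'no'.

Answer: no

Derivation:
z_0 = 0 + 0i, c = 0.8720 + -0.7500i
Iter 1: z = 0.8720 + -0.7500i, |z|^2 = 1.3229
Iter 2: z = 1.0699 + -2.0580i, |z|^2 = 5.3800
Escaped at iteration 2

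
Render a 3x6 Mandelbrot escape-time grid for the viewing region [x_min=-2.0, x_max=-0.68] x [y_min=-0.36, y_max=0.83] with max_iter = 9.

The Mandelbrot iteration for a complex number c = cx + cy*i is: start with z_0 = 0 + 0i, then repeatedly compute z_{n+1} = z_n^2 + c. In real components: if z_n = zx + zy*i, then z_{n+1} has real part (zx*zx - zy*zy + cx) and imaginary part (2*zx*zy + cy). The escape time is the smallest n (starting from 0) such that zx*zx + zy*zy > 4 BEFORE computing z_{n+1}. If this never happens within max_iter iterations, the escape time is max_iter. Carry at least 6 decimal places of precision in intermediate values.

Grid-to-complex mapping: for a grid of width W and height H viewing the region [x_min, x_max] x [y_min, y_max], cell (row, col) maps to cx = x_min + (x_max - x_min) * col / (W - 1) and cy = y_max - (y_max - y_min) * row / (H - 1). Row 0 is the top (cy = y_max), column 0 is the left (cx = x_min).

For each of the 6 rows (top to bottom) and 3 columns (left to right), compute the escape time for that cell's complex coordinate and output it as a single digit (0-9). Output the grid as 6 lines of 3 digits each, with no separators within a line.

(row=0, col=0): c = -2.0000 + 0.8300i → escape time 1
(row=0, col=1): c = -1.3400 + 0.8300i → escape time 3
(row=0, col=2): c = -0.6800 + 0.8300i → escape time 4
(row=1, col=0): c = -2.0000 + 0.5920i → escape time 1
(row=1, col=1): c = -1.3400 + 0.5920i → escape time 3
(row=1, col=2): c = -0.6800 + 0.5920i → escape time 7
(row=2, col=0): c = -2.0000 + 0.3540i → escape time 1
(row=2, col=1): c = -1.3400 + 0.3540i → escape time 6
(row=2, col=2): c = -0.6800 + 0.3540i → escape time 9
(row=3, col=0): c = -2.0000 + 0.1160i → escape time 1
(row=3, col=1): c = -1.3400 + 0.1160i → escape time 9
(row=3, col=2): c = -0.6800 + 0.1160i → escape time 9
(row=4, col=0): c = -2.0000 + -0.1220i → escape time 1
(row=4, col=1): c = -1.3400 + -0.1220i → escape time 9
(row=4, col=2): c = -0.6800 + -0.1220i → escape time 9
(row=5, col=0): c = -2.0000 + -0.3600i → escape time 1
(row=5, col=1): c = -1.3400 + -0.3600i → escape time 6
(row=5, col=2): c = -0.6800 + -0.3600i → escape time 9

Answer: 134
137
169
199
199
169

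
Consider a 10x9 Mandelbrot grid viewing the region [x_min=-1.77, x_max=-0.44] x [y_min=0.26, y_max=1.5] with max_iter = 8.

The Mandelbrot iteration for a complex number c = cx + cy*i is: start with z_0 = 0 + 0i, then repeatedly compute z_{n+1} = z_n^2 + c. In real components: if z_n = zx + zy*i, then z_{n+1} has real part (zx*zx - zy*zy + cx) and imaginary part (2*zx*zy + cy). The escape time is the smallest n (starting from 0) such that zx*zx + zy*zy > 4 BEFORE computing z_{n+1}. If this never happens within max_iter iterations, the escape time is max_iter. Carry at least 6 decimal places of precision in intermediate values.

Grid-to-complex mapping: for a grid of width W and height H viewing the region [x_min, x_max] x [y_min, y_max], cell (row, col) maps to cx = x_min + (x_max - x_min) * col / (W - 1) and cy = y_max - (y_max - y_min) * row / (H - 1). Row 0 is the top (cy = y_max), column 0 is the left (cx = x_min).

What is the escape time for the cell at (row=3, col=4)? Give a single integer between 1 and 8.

z_0 = 0 + 0i, c = -1.1789 + 1.0350i
Iter 1: z = -1.1789 + 1.0350i, |z|^2 = 2.4610
Iter 2: z = -0.8603 + -1.4053i, |z|^2 = 2.7150
Iter 3: z = -2.4136 + 3.4531i, |z|^2 = 17.7490
Escaped at iteration 3

Answer: 3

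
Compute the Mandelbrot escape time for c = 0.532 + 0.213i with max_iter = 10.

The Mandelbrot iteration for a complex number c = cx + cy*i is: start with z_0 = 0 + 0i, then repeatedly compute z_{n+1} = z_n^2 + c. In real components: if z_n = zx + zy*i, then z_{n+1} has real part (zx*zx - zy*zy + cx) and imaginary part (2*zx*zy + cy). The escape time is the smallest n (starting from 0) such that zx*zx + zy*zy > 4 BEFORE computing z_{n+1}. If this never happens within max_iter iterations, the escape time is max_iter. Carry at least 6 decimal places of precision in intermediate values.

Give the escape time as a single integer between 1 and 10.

z_0 = 0 + 0i, c = 0.5320 + 0.2130i
Iter 1: z = 0.5320 + 0.2130i, |z|^2 = 0.3284
Iter 2: z = 0.7697 + 0.4396i, |z|^2 = 0.7856
Iter 3: z = 0.9311 + 0.8897i, |z|^2 = 1.6586
Iter 4: z = 0.6073 + 1.8698i, |z|^2 = 3.8651
Iter 5: z = -2.5955 + 2.4842i, |z|^2 = 12.9076
Escaped at iteration 5

Answer: 5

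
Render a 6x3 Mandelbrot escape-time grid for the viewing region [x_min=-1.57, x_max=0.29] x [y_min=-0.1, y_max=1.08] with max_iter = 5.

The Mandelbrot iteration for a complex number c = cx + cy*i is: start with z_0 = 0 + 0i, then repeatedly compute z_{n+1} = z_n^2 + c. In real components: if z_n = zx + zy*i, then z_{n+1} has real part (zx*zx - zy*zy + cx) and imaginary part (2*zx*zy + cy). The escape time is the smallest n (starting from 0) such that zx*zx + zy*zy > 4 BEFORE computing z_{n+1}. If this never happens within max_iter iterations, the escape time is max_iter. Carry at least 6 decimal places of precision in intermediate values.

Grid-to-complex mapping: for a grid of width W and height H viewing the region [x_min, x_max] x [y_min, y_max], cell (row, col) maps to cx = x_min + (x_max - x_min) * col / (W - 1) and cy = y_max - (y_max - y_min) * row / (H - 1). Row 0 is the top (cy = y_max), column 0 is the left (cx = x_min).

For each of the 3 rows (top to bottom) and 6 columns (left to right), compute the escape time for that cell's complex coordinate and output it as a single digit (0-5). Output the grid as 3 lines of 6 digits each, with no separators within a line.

Answer: 233453
355555
555555

Derivation:
(row=0, col=0): c = -1.5700 + 1.0800i → escape time 2
(row=0, col=1): c = -1.1980 + 1.0800i → escape time 3
(row=0, col=2): c = -0.8260 + 1.0800i → escape time 3
(row=0, col=3): c = -0.4540 + 1.0800i → escape time 4
(row=0, col=4): c = -0.0820 + 1.0800i → escape time 5
(row=0, col=5): c = 0.2900 + 1.0800i → escape time 3
(row=1, col=0): c = -1.5700 + 0.4900i → escape time 3
(row=1, col=1): c = -1.1980 + 0.4900i → escape time 5
(row=1, col=2): c = -0.8260 + 0.4900i → escape time 5
(row=1, col=3): c = -0.4540 + 0.4900i → escape time 5
(row=1, col=4): c = -0.0820 + 0.4900i → escape time 5
(row=1, col=5): c = 0.2900 + 0.4900i → escape time 5
(row=2, col=0): c = -1.5700 + -0.1000i → escape time 5
(row=2, col=1): c = -1.1980 + -0.1000i → escape time 5
(row=2, col=2): c = -0.8260 + -0.1000i → escape time 5
(row=2, col=3): c = -0.4540 + -0.1000i → escape time 5
(row=2, col=4): c = -0.0820 + -0.1000i → escape time 5
(row=2, col=5): c = 0.2900 + -0.1000i → escape time 5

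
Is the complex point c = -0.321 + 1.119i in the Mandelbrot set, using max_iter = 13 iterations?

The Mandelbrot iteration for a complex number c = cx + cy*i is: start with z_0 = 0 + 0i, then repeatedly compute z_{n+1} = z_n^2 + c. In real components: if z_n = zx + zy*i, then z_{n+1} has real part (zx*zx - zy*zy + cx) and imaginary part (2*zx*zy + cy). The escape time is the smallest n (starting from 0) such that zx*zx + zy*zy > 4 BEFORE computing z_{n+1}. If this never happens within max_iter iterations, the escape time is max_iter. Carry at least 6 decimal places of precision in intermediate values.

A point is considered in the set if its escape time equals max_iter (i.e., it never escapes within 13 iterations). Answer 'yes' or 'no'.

z_0 = 0 + 0i, c = -0.3210 + 1.1190i
Iter 1: z = -0.3210 + 1.1190i, |z|^2 = 1.3552
Iter 2: z = -1.4701 + 0.4006i, |z|^2 = 2.3217
Iter 3: z = 1.6798 + -0.0589i, |z|^2 = 2.8251
Iter 4: z = 2.4972 + 0.9212i, |z|^2 = 7.0845
Escaped at iteration 4

Answer: no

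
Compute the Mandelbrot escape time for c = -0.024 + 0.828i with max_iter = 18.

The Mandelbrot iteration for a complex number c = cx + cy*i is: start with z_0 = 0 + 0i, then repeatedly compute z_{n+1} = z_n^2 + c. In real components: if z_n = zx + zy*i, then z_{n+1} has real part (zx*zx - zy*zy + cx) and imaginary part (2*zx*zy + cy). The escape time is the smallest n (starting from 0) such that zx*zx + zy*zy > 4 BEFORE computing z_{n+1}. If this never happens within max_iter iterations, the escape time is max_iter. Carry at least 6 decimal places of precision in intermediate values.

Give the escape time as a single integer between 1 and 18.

z_0 = 0 + 0i, c = -0.0240 + 0.8280i
Iter 1: z = -0.0240 + 0.8280i, |z|^2 = 0.6862
Iter 2: z = -0.7090 + 0.7883i, |z|^2 = 1.1240
Iter 3: z = -0.1427 + -0.2898i, |z|^2 = 0.1043
Iter 4: z = -0.0876 + 0.9107i, |z|^2 = 0.8370
Iter 5: z = -0.8456 + 0.6684i, |z|^2 = 1.1619
Iter 6: z = 0.2443 + -0.3025i, |z|^2 = 0.1512
Iter 7: z = -0.0558 + 0.6802i, |z|^2 = 0.4658
Iter 8: z = -0.4835 + 0.7521i, |z|^2 = 0.7994
Iter 9: z = -0.3558 + 0.1007i, |z|^2 = 0.1367
Iter 10: z = 0.0924 + 0.7563i, |z|^2 = 0.5806
Iter 11: z = -0.5875 + 0.9678i, |z|^2 = 1.2819
Iter 12: z = -0.6156 + -0.3092i, |z|^2 = 0.4745
Iter 13: z = 0.2593 + 1.2087i, |z|^2 = 1.5281
Iter 14: z = -1.4176 + 1.4548i, |z|^2 = 4.1262
Escaped at iteration 14

Answer: 14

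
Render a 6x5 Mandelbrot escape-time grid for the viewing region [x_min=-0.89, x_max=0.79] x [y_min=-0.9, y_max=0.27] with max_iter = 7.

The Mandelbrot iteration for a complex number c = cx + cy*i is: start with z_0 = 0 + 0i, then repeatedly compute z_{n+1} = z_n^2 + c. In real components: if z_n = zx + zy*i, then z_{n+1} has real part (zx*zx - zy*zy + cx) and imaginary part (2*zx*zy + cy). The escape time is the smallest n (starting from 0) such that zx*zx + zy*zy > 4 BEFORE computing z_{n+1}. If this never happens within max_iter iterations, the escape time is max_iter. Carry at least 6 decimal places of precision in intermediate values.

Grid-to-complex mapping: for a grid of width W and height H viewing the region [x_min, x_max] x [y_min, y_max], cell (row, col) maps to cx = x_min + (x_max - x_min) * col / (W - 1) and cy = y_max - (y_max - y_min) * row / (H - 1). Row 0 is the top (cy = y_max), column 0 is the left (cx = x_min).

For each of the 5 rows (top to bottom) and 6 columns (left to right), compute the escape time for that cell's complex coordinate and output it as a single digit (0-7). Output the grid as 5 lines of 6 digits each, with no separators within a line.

Answer: 777773
777763
777773
577753
347532

Derivation:
(row=0, col=0): c = -0.8900 + 0.2700i → escape time 7
(row=0, col=1): c = -0.5540 + 0.2700i → escape time 7
(row=0, col=2): c = -0.2180 + 0.2700i → escape time 7
(row=0, col=3): c = 0.1180 + 0.2700i → escape time 7
(row=0, col=4): c = 0.4540 + 0.2700i → escape time 7
(row=0, col=5): c = 0.7900 + 0.2700i → escape time 3
(row=1, col=0): c = -0.8900 + -0.0225i → escape time 7
(row=1, col=1): c = -0.5540 + -0.0225i → escape time 7
(row=1, col=2): c = -0.2180 + -0.0225i → escape time 7
(row=1, col=3): c = 0.1180 + -0.0225i → escape time 7
(row=1, col=4): c = 0.4540 + -0.0225i → escape time 6
(row=1, col=5): c = 0.7900 + -0.0225i → escape time 3
(row=2, col=0): c = -0.8900 + -0.3150i → escape time 7
(row=2, col=1): c = -0.5540 + -0.3150i → escape time 7
(row=2, col=2): c = -0.2180 + -0.3150i → escape time 7
(row=2, col=3): c = 0.1180 + -0.3150i → escape time 7
(row=2, col=4): c = 0.4540 + -0.3150i → escape time 7
(row=2, col=5): c = 0.7900 + -0.3150i → escape time 3
(row=3, col=0): c = -0.8900 + -0.6075i → escape time 5
(row=3, col=1): c = -0.5540 + -0.6075i → escape time 7
(row=3, col=2): c = -0.2180 + -0.6075i → escape time 7
(row=3, col=3): c = 0.1180 + -0.6075i → escape time 7
(row=3, col=4): c = 0.4540 + -0.6075i → escape time 5
(row=3, col=5): c = 0.7900 + -0.6075i → escape time 3
(row=4, col=0): c = -0.8900 + -0.9000i → escape time 3
(row=4, col=1): c = -0.5540 + -0.9000i → escape time 4
(row=4, col=2): c = -0.2180 + -0.9000i → escape time 7
(row=4, col=3): c = 0.1180 + -0.9000i → escape time 5
(row=4, col=4): c = 0.4540 + -0.9000i → escape time 3
(row=4, col=5): c = 0.7900 + -0.9000i → escape time 2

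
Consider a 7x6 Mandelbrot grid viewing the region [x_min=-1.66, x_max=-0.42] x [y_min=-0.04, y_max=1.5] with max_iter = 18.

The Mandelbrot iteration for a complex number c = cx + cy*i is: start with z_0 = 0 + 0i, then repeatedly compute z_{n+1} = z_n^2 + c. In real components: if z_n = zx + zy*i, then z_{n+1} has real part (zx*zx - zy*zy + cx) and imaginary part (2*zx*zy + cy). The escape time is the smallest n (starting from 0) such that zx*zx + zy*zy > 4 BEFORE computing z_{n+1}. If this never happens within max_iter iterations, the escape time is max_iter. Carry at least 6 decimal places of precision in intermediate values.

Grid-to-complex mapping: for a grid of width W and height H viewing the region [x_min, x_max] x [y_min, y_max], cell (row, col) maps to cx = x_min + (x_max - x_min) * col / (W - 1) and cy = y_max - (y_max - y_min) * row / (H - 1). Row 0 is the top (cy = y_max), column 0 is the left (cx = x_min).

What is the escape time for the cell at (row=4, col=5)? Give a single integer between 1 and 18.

Answer: 18

Derivation:
z_0 = 0 + 0i, c = -0.6267 + 0.2680i
Iter 1: z = -0.6267 + 0.2680i, |z|^2 = 0.4645
Iter 2: z = -0.3058 + -0.0679i, |z|^2 = 0.0981
Iter 3: z = -0.5378 + 0.3095i, |z|^2 = 0.3850
Iter 4: z = -0.4333 + -0.0649i, |z|^2 = 0.1919
Iter 5: z = -0.4432 + 0.3242i, |z|^2 = 0.3015
Iter 6: z = -0.5354 + -0.0194i, |z|^2 = 0.2870
Iter 7: z = -0.3404 + 0.2888i, |z|^2 = 0.1992
Iter 8: z = -0.5942 + 0.0714i, |z|^2 = 0.3582
Iter 9: z = -0.2787 + 0.1831i, |z|^2 = 0.1112
Iter 10: z = -0.5825 + 0.1659i, |z|^2 = 0.3669
Iter 11: z = -0.3149 + 0.0747i, |z|^2 = 0.1047
Iter 12: z = -0.5331 + 0.2210i, |z|^2 = 0.3330
Iter 13: z = -0.3913 + 0.0324i, |z|^2 = 0.1542
Iter 14: z = -0.4746 + 0.2426i, |z|^2 = 0.2841
Iter 15: z = -0.4603 + 0.0377i, |z|^2 = 0.2133
Iter 16: z = -0.4162 + 0.2333i, |z|^2 = 0.2277
Iter 17: z = -0.5079 + 0.0738i, |z|^2 = 0.2634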